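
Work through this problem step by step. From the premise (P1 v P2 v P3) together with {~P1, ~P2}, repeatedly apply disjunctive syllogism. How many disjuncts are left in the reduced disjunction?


Original disjuncts (3): P1, P2, P3
Negated (eliminate): ~P1, ~P2
Remaining disjuncts: P3
Count = 3 - 2 = 1

1


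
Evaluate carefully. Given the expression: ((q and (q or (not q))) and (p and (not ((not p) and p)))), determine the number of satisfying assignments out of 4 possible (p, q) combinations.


Check all 4 assignments:
p=0, q=0: 0
p=0, q=1: 0
p=1, q=0: 0
p=1, q=1: 1
Count of True = 1

1


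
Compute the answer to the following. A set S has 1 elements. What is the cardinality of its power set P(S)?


The power set of a set with n elements has 2^n elements.
|P(S)| = 2^1 = 2

2


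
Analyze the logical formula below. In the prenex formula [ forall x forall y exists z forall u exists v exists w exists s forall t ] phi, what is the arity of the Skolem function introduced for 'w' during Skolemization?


Quantifier prefix: forall x forall y exists z forall u exists v exists w exists s forall t
'w' is existentially quantified at position 6.
Universal variables preceding it: x, y, u
Skolem function arity = 3

3


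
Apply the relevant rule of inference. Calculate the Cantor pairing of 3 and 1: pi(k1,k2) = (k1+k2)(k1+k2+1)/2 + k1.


k1 + k2 = 4
(k1+k2)(k1+k2+1)/2 = 4 * 5 / 2 = 10
pi = 10 + 3 = 13

13


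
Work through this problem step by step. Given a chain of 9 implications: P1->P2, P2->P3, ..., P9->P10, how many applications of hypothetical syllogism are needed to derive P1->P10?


With 9 implications in a chain connecting 10 propositions:
P1->P2, P2->P3, ..., P9->P10
Steps needed = (number of implications) - 1 = 9 - 1 = 8

8


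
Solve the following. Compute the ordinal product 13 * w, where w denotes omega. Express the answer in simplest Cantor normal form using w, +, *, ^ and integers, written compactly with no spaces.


Compute 13 * w.
Ordinal * is associative and left-distributive over +, but NOT commutative; for finite n>1, n*w = w but w*n stays w*n.
For finite n>0, n * w = sup{n*k : k<w} = w. So 13 * w = w.
Result = w

w


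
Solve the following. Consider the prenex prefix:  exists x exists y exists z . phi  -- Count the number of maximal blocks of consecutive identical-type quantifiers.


Quantifier-type sequence: E E E  (A=forall, E=exists)
Group into maximal same-type runs:
  Ex3
Number of blocks = 1

1


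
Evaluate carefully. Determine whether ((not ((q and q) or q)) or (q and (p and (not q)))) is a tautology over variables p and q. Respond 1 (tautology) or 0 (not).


Check all 4 assignments:
p=0, q=0: 1
p=0, q=1: 0
p=1, q=0: 1
p=1, q=1: 0
Satisfying count = 2/4.
Tautology iff count = 4: no.

0


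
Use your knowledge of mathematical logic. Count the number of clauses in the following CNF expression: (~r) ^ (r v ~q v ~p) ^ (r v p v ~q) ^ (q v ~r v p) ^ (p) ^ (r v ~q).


A CNF formula is a conjunction of clauses.
Clauses are separated by ^.
Counting the conjuncts: 6 clauses.

6


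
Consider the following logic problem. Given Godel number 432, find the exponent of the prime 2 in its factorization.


Factorize 432 by dividing by 2 repeatedly.
Division steps: 2 divides 432 exactly 4 time(s).
Exponent of 2 = 4

4


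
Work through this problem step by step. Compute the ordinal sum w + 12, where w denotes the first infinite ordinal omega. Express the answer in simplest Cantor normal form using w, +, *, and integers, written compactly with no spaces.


Compute w + 12.
Ordinal + is associative but NOT commutative; for finite n>0, n + w = w but w + n stays w+n.
w + 12 is already in normal form (a successor ordinal beyond w).
Result = w+12

w+12


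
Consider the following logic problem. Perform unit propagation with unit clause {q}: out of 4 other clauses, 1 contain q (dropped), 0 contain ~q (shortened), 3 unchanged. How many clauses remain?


Satisfied (removed): 1
Shortened (remain): 0
Unchanged (remain): 3
Remaining = 0 + 3 = 3

3


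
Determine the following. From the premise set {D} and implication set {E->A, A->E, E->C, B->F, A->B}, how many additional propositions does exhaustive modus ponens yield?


Initial facts: {D}
Apply modus ponens to closure:
  (no implication fires)
Final known: {D}
New propositions: {(none)}
Count = 0

0


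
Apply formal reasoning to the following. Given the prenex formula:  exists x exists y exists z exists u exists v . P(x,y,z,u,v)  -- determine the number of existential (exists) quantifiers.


Quantifier prefix: exists x exists y exists z exists u exists v
Mark each quantifier type:
  E E E E E
Universal count = 0, Existential count = 5
Asked for existential (exists) quantifiers: 5

5


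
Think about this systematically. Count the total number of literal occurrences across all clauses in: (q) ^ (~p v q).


Counting literals in each clause:
Clause 1: 1 literal(s)
Clause 2: 2 literal(s)
Total = 3

3


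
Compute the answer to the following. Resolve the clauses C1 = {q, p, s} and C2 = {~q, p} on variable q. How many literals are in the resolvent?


Remove q from C1 and ~q from C2.
C1 remainder: {p, s}
C2 remainder: {p}
Union (resolvent): {p, s}
Resolvent has 2 literal(s).

2


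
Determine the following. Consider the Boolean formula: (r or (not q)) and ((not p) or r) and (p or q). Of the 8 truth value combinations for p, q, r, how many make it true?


Evaluate all 8 assignments for p, q, r:
p=0, q=0, r=0: 0
p=0, q=0, r=1: 0
p=0, q=1, r=0: 0
p=0, q=1, r=1: 1
p=1, q=0, r=0: 0
p=1, q=0, r=1: 1
p=1, q=1, r=0: 0
p=1, q=1, r=1: 1
Satisfying count = 3

3


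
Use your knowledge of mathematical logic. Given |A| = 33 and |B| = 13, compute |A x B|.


The Cartesian product A x B contains all ordered pairs (a, b).
|A x B| = |A| * |B| = 33 * 13 = 429

429


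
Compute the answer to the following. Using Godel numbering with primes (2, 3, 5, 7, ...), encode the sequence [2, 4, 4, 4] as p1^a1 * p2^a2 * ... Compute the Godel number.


Encode each element as an exponent of the corresponding prime:
  2^2 = 4
  3^4 = 81
  5^4 = 625
  7^4 = 2401
Product = 4 * 81 * 625 * 2401 = 486202500

486202500


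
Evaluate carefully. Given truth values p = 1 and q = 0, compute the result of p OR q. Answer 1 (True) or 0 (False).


p = 1, q = 0
Operation: p OR q
Evaluate: 1 OR 0 = 1

1


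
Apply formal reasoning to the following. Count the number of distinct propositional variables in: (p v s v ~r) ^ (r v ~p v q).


Identify each variable that appears in the formula.
Variables found: p, q, r, s
Count = 4

4


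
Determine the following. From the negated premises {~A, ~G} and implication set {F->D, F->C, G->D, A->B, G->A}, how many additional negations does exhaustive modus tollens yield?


Initial negated facts: {~A, ~G}
Apply modus tollens to closure:
  (no implication fires)
Final negated: {~A, ~G}
New negations: {(none)}
Count = 0

0


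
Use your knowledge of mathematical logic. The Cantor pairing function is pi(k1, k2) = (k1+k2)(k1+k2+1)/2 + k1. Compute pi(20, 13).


k1 + k2 = 33
(k1+k2)(k1+k2+1)/2 = 33 * 34 / 2 = 561
pi = 561 + 20 = 581

581


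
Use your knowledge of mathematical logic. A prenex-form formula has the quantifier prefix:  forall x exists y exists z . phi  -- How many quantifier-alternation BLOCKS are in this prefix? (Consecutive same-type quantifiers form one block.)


Quantifier-type sequence: A E E  (A=forall, E=exists)
Group into maximal same-type runs:
  Ax1 | Ex2
Number of blocks = 2

2


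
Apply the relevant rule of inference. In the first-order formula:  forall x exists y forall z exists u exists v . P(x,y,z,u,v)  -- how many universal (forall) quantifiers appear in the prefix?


Quantifier prefix: forall x exists y forall z exists u exists v
Mark each quantifier type:
  U E U E E
Universal count = 2, Existential count = 3
Asked for universal (forall) quantifiers: 2

2


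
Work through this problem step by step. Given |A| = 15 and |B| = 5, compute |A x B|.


The Cartesian product A x B contains all ordered pairs (a, b).
|A x B| = |A| * |B| = 15 * 5 = 75

75


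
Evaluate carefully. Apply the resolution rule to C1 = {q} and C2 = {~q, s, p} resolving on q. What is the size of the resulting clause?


Remove q from C1 and ~q from C2.
C1 remainder: {}
C2 remainder: {s, p}
Union (resolvent): {p, s}
Resolvent has 2 literal(s).

2


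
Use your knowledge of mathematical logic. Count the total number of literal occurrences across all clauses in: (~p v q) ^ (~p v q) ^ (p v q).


Counting literals in each clause:
Clause 1: 2 literal(s)
Clause 2: 2 literal(s)
Clause 3: 2 literal(s)
Total = 6

6


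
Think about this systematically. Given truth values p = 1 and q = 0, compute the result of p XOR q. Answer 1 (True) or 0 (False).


p = 1, q = 0
Operation: p XOR q
Evaluate: 1 XOR 0 = 1

1


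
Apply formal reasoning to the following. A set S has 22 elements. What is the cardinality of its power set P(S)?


The power set of a set with n elements has 2^n elements.
|P(S)| = 2^22 = 4194304

4194304


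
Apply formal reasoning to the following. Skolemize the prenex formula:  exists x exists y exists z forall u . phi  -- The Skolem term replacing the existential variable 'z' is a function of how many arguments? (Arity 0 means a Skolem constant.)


Quantifier prefix: exists x exists y exists z forall u
'z' is existentially quantified at position 3.
No universal quantifiers precede it.
Skolem function arity = 0 (a Skolem constant)

0


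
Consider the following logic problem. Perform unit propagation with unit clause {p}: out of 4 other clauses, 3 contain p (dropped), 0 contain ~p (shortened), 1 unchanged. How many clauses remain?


Satisfied (removed): 3
Shortened (remain): 0
Unchanged (remain): 1
Remaining = 0 + 1 = 1

1


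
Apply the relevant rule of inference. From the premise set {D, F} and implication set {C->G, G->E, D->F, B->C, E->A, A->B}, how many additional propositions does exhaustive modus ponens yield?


Initial facts: {D, F}
Apply modus ponens to closure:
  (no implication fires)
Final known: {D, F}
New propositions: {(none)}
Count = 0

0


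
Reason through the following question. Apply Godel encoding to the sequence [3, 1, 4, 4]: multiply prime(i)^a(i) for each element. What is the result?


Encode each element as an exponent of the corresponding prime:
  2^3 = 8
  3^1 = 3
  5^4 = 625
  7^4 = 2401
Product = 8 * 3 * 625 * 2401 = 36015000

36015000


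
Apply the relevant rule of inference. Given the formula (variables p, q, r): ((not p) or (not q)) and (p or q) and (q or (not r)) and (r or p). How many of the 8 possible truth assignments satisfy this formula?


Evaluate all 8 assignments for p, q, r:
p=0, q=0, r=0: 0
p=0, q=0, r=1: 0
p=0, q=1, r=0: 0
p=0, q=1, r=1: 1
p=1, q=0, r=0: 1
p=1, q=0, r=1: 0
p=1, q=1, r=0: 0
p=1, q=1, r=1: 0
Satisfying count = 2

2


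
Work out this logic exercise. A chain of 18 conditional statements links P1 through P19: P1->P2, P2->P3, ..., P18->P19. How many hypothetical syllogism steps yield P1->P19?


With 18 implications in a chain connecting 19 propositions:
P1->P2, P2->P3, ..., P18->P19
Steps needed = (number of implications) - 1 = 18 - 1 = 17

17


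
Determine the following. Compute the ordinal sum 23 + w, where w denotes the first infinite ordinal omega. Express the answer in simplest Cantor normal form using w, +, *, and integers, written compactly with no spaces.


Compute 23 + w.
Ordinal + is associative but NOT commutative; for finite n>0, n + w = w but w + n stays w+n.
Any finite left addend is absorbed by w on the right: 23 + w = w.
Result = w

w


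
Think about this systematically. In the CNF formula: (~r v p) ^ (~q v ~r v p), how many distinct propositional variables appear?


Identify each variable that appears in the formula.
Variables found: p, q, r
Count = 3

3


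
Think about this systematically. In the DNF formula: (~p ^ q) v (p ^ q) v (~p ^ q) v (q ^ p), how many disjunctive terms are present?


A DNF formula is a disjunction of terms (conjunctions).
Terms are separated by v.
Counting the disjuncts: 4 terms.

4


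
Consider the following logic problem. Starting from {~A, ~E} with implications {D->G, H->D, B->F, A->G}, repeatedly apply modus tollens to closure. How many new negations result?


Initial negated facts: {~A, ~E}
Apply modus tollens to closure:
  (no implication fires)
Final negated: {~A, ~E}
New negations: {(none)}
Count = 0

0


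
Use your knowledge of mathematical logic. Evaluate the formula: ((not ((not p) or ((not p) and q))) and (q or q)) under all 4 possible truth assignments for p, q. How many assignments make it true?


Check all 4 assignments:
p=0, q=0: 0
p=0, q=1: 0
p=1, q=0: 0
p=1, q=1: 1
Count of True = 1

1


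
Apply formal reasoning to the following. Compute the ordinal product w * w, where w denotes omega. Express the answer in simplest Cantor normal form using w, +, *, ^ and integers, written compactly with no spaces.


Compute w * w.
Ordinal * is associative and left-distributive over +, but NOT commutative; for finite n>1, n*w = w but w*n stays w*n.
w * w = w^2 by definition.
Result = w^2

w^2


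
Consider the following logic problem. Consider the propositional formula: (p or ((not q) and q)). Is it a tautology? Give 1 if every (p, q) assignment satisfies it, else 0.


Check all 4 assignments:
p=0, q=0: 0
p=0, q=1: 0
p=1, q=0: 1
p=1, q=1: 1
Satisfying count = 2/4.
Tautology iff count = 4: no.

0


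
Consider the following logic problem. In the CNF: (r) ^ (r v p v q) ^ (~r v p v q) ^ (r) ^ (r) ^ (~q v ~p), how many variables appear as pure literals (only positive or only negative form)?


Check each variable for pure literal status:
p: mixed (not pure)
q: mixed (not pure)
r: mixed (not pure)
Pure literal count = 0

0


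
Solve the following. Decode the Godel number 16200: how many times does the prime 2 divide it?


Factorize 16200 by dividing by 2 repeatedly.
Division steps: 2 divides 16200 exactly 3 time(s).
Exponent of 2 = 3

3


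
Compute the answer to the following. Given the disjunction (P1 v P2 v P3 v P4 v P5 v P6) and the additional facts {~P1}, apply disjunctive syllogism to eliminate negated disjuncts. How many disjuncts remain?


Original disjuncts (6): P1, P2, P3, P4, P5, P6
Negated (eliminate): ~P1
Remaining disjuncts: P2, P3, P4, P5, P6
Count = 6 - 1 = 5

5


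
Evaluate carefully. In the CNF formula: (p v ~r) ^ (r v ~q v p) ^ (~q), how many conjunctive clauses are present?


A CNF formula is a conjunction of clauses.
Clauses are separated by ^.
Counting the conjuncts: 3 clauses.

3


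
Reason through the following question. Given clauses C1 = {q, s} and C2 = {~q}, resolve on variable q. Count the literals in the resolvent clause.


Remove q from C1 and ~q from C2.
C1 remainder: {s}
C2 remainder: {}
Union (resolvent): {s}
Resolvent has 1 literal(s).

1


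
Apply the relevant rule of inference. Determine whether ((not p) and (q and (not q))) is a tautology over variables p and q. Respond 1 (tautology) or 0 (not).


Check all 4 assignments:
p=0, q=0: 0
p=0, q=1: 0
p=1, q=0: 0
p=1, q=1: 0
Satisfying count = 0/4.
Tautology iff count = 4: no.

0


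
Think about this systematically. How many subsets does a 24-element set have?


The power set of a set with n elements has 2^n elements.
|P(S)| = 2^24 = 16777216

16777216


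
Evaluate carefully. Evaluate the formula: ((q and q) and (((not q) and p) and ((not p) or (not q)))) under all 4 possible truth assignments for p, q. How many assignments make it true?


Check all 4 assignments:
p=0, q=0: 0
p=0, q=1: 0
p=1, q=0: 0
p=1, q=1: 0
Count of True = 0

0


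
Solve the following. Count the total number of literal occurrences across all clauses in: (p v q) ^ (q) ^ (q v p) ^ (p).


Counting literals in each clause:
Clause 1: 2 literal(s)
Clause 2: 1 literal(s)
Clause 3: 2 literal(s)
Clause 4: 1 literal(s)
Total = 6

6


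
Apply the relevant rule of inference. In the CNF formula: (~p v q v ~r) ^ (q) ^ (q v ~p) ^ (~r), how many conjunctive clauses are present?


A CNF formula is a conjunction of clauses.
Clauses are separated by ^.
Counting the conjuncts: 4 clauses.

4


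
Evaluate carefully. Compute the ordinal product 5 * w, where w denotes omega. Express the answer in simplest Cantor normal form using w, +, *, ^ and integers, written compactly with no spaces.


Compute 5 * w.
Ordinal * is associative and left-distributive over +, but NOT commutative; for finite n>1, n*w = w but w*n stays w*n.
For finite n>0, n * w = sup{n*k : k<w} = w. So 5 * w = w.
Result = w

w


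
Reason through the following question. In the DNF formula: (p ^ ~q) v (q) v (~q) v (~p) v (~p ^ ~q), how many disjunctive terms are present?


A DNF formula is a disjunction of terms (conjunctions).
Terms are separated by v.
Counting the disjuncts: 5 terms.

5


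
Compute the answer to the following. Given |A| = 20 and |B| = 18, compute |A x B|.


The Cartesian product A x B contains all ordered pairs (a, b).
|A x B| = |A| * |B| = 20 * 18 = 360

360


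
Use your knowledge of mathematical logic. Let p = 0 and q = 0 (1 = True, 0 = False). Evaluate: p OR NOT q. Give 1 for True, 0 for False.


p = 0, q = 0
Operation: p OR NOT q
Evaluate: 0 OR NOT 0 = 1

1


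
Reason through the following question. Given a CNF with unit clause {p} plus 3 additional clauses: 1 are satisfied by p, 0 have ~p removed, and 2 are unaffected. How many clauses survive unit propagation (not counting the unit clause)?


Satisfied (removed): 1
Shortened (remain): 0
Unchanged (remain): 2
Remaining = 0 + 2 = 2

2


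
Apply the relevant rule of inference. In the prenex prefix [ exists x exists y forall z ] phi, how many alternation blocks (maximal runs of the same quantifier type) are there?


Quantifier-type sequence: E E A  (A=forall, E=exists)
Group into maximal same-type runs:
  Ex2 | Ax1
Number of blocks = 2

2


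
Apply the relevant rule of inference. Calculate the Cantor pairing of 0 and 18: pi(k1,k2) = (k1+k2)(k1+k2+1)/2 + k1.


k1 + k2 = 18
(k1+k2)(k1+k2+1)/2 = 18 * 19 / 2 = 171
pi = 171 + 0 = 171

171


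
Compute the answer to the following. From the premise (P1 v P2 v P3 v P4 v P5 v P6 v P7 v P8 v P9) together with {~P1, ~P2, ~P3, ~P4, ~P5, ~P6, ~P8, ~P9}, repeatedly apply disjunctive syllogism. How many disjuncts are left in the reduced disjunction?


Original disjuncts (9): P1, P2, P3, P4, P5, P6, P7, P8, P9
Negated (eliminate): ~P1, ~P2, ~P3, ~P4, ~P5, ~P6, ~P8, ~P9
Remaining disjuncts: P7
Count = 9 - 8 = 1

1


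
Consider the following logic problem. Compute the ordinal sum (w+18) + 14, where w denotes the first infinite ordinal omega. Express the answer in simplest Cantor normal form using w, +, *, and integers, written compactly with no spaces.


Compute (w+18) + 14.
Ordinal + is associative but NOT commutative; for finite n>0, n + w = w but w + n stays w+n.
By associativity: (w+18) + 14 = w + (18+14) = w+32.
Result = w+32

w+32


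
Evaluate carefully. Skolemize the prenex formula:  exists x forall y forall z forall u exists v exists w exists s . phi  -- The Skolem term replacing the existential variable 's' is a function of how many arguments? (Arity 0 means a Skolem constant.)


Quantifier prefix: exists x forall y forall z forall u exists v exists w exists s
's' is existentially quantified at position 7.
Universal variables preceding it: y, z, u
Skolem function arity = 3

3


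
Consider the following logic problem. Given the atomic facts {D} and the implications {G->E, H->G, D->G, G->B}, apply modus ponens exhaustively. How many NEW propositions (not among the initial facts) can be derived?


Initial facts: {D}
Apply modus ponens to closure:
  D and D->G  =>  G
  G and G->B  =>  B
  G and G->E  =>  E
Final known: {B, D, E, G}
New propositions: {B, E, G}
Count = 3

3


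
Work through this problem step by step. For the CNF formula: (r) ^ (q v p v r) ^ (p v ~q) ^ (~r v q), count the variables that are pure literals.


Check each variable for pure literal status:
p: pure positive
q: mixed (not pure)
r: mixed (not pure)
Pure literal count = 1

1


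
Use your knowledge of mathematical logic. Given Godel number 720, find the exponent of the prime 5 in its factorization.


Factorize 720 by dividing by 5 repeatedly.
Division steps: 5 divides 720 exactly 1 time(s).
Exponent of 5 = 1

1


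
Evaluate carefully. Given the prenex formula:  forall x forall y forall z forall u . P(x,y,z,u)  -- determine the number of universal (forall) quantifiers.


Quantifier prefix: forall x forall y forall z forall u
Mark each quantifier type:
  U U U U
Universal count = 4, Existential count = 0
Asked for universal (forall) quantifiers: 4

4


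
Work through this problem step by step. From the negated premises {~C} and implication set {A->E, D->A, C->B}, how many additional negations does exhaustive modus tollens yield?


Initial negated facts: {~C}
Apply modus tollens to closure:
  (no implication fires)
Final negated: {~C}
New negations: {(none)}
Count = 0

0


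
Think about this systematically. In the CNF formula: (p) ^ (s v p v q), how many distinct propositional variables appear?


Identify each variable that appears in the formula.
Variables found: p, q, s
Count = 3

3


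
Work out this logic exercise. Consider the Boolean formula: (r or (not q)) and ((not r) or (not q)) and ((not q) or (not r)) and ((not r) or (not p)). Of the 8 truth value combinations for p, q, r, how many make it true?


Evaluate all 8 assignments for p, q, r:
p=0, q=0, r=0: 1
p=0, q=0, r=1: 1
p=0, q=1, r=0: 0
p=0, q=1, r=1: 0
p=1, q=0, r=0: 1
p=1, q=0, r=1: 0
p=1, q=1, r=0: 0
p=1, q=1, r=1: 0
Satisfying count = 3

3


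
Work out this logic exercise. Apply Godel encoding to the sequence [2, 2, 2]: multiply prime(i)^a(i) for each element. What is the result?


Encode each element as an exponent of the corresponding prime:
  2^2 = 4
  3^2 = 9
  5^2 = 25
Product = 4 * 9 * 25 = 900

900


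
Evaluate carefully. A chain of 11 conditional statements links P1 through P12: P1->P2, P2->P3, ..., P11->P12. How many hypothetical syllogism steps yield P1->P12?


With 11 implications in a chain connecting 12 propositions:
P1->P2, P2->P3, ..., P11->P12
Steps needed = (number of implications) - 1 = 11 - 1 = 10

10


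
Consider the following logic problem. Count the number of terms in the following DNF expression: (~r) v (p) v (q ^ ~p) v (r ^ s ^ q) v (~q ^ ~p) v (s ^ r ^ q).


A DNF formula is a disjunction of terms (conjunctions).
Terms are separated by v.
Counting the disjuncts: 6 terms.

6


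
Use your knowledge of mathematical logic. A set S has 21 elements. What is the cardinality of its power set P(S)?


The power set of a set with n elements has 2^n elements.
|P(S)| = 2^21 = 2097152

2097152


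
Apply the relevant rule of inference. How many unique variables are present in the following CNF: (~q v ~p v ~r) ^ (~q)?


Identify each variable that appears in the formula.
Variables found: p, q, r
Count = 3

3


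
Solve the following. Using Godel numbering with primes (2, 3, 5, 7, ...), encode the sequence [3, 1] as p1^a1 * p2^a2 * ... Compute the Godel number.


Encode each element as an exponent of the corresponding prime:
  2^3 = 8
  3^1 = 3
Product = 8 * 3 = 24

24


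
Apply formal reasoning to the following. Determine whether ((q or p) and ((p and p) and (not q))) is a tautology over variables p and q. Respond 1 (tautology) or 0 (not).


Check all 4 assignments:
p=0, q=0: 0
p=0, q=1: 0
p=1, q=0: 1
p=1, q=1: 0
Satisfying count = 1/4.
Tautology iff count = 4: no.

0


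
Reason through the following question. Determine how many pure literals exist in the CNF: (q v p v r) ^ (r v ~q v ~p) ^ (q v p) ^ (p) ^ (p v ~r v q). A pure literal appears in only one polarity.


Check each variable for pure literal status:
p: mixed (not pure)
q: mixed (not pure)
r: mixed (not pure)
Pure literal count = 0

0


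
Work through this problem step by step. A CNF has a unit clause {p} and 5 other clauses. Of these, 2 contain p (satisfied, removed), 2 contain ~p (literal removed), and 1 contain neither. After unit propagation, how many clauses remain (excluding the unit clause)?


Satisfied (removed): 2
Shortened (remain): 2
Unchanged (remain): 1
Remaining = 2 + 1 = 3

3


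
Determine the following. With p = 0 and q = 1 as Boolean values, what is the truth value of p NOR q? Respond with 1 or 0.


p = 0, q = 1
Operation: p NOR q
Evaluate: 0 NOR 1 = 0

0


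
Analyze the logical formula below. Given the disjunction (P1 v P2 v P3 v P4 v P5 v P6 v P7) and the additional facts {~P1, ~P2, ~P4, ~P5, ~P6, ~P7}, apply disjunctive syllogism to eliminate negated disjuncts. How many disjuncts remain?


Original disjuncts (7): P1, P2, P3, P4, P5, P6, P7
Negated (eliminate): ~P1, ~P2, ~P4, ~P5, ~P6, ~P7
Remaining disjuncts: P3
Count = 7 - 6 = 1

1


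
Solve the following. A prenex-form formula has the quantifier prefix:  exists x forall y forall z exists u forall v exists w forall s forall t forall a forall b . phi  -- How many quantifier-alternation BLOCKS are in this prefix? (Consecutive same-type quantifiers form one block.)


Quantifier-type sequence: E A A E A E A A A A  (A=forall, E=exists)
Group into maximal same-type runs:
  Ex1 | Ax2 | Ex1 | Ax1 | Ex1 | Ax4
Number of blocks = 6

6


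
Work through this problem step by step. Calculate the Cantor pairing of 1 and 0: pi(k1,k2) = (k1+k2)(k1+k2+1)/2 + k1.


k1 + k2 = 1
(k1+k2)(k1+k2+1)/2 = 1 * 2 / 2 = 1
pi = 1 + 1 = 2

2


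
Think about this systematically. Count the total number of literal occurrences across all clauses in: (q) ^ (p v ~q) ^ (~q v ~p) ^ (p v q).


Counting literals in each clause:
Clause 1: 1 literal(s)
Clause 2: 2 literal(s)
Clause 3: 2 literal(s)
Clause 4: 2 literal(s)
Total = 7

7


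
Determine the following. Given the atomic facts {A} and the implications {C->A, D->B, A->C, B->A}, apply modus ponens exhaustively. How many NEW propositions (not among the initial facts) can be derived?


Initial facts: {A}
Apply modus ponens to closure:
  A and A->C  =>  C
Final known: {A, C}
New propositions: {C}
Count = 1

1


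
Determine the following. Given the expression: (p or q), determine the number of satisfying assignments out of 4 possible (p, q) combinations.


Check all 4 assignments:
p=0, q=0: 0
p=0, q=1: 1
p=1, q=0: 1
p=1, q=1: 1
Count of True = 3

3


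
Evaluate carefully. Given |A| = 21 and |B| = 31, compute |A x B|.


The Cartesian product A x B contains all ordered pairs (a, b).
|A x B| = |A| * |B| = 21 * 31 = 651

651


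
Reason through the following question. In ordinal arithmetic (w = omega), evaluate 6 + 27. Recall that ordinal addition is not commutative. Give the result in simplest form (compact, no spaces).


Compute 6 + 27.
Ordinal + is associative but NOT commutative; for finite n>0, n + w = w but w + n stays w+n.
Both operands finite; ordinal + agrees with natural +: 6 + 27 = 33.
Result = 33

33


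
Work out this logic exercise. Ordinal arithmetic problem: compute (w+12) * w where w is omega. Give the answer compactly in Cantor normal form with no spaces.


Compute (w+12) * w.
Ordinal * is associative and left-distributive over +, but NOT commutative; for finite n>1, n*w = w but w*n stays w*n.
(w+12) * w = sup{(w+12)*k : k<w} = sup{w*k+12} = w^2 (the +12 tail is absorbed in the limit).
Result = w^2

w^2


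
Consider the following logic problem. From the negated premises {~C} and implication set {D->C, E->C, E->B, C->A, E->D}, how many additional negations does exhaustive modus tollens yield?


Initial negated facts: {~C}
Apply modus tollens to closure:
  ~C and D->C  =>  ~D
  ~C and E->C  =>  ~E
Final negated: {~C, ~D, ~E}
New negations: {~D, ~E}
Count = 2

2


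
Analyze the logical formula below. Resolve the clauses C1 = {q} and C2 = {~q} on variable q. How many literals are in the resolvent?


Remove q from C1 and ~q from C2.
C1 remainder: {}
C2 remainder: {}
Union (resolvent): {} (empty clause)
Resolvent has 0 literal(s).

0


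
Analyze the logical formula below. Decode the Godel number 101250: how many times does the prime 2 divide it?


Factorize 101250 by dividing by 2 repeatedly.
Division steps: 2 divides 101250 exactly 1 time(s).
Exponent of 2 = 1

1


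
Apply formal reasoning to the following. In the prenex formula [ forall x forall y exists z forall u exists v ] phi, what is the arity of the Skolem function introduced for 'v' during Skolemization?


Quantifier prefix: forall x forall y exists z forall u exists v
'v' is existentially quantified at position 5.
Universal variables preceding it: x, y, u
Skolem function arity = 3

3


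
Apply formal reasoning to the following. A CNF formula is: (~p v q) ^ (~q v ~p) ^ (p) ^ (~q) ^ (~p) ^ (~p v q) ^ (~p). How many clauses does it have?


A CNF formula is a conjunction of clauses.
Clauses are separated by ^.
Counting the conjuncts: 7 clauses.

7


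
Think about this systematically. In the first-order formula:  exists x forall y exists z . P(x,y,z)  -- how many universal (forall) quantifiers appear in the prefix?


Quantifier prefix: exists x forall y exists z
Mark each quantifier type:
  E U E
Universal count = 1, Existential count = 2
Asked for universal (forall) quantifiers: 1

1


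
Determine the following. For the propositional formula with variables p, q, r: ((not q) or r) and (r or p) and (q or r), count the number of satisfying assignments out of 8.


Evaluate all 8 assignments for p, q, r:
p=0, q=0, r=0: 0
p=0, q=0, r=1: 1
p=0, q=1, r=0: 0
p=0, q=1, r=1: 1
p=1, q=0, r=0: 0
p=1, q=0, r=1: 1
p=1, q=1, r=0: 0
p=1, q=1, r=1: 1
Satisfying count = 4

4


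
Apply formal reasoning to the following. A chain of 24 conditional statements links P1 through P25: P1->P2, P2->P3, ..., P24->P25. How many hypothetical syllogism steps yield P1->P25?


With 24 implications in a chain connecting 25 propositions:
P1->P2, P2->P3, ..., P24->P25
Steps needed = (number of implications) - 1 = 24 - 1 = 23

23


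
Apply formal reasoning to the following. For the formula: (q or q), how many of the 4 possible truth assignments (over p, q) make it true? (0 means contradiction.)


Check all 4 assignments:
p=0, q=0: 0
p=0, q=1: 1
p=1, q=0: 0
p=1, q=1: 1
Count of True = 2

2


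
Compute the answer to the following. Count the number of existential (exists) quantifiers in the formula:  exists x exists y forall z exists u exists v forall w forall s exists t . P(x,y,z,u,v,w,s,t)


Quantifier prefix: exists x exists y forall z exists u exists v forall w forall s exists t
Mark each quantifier type:
  E E U E E U U E
Universal count = 3, Existential count = 5
Asked for existential (exists) quantifiers: 5

5


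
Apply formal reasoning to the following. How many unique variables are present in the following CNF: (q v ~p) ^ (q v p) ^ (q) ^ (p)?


Identify each variable that appears in the formula.
Variables found: p, q
Count = 2

2


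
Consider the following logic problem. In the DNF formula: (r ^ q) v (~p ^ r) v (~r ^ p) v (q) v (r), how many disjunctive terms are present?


A DNF formula is a disjunction of terms (conjunctions).
Terms are separated by v.
Counting the disjuncts: 5 terms.

5


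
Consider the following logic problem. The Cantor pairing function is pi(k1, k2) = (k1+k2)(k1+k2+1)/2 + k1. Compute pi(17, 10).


k1 + k2 = 27
(k1+k2)(k1+k2+1)/2 = 27 * 28 / 2 = 378
pi = 378 + 17 = 395

395


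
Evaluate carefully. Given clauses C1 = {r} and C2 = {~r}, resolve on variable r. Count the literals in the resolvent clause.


Remove r from C1 and ~r from C2.
C1 remainder: {}
C2 remainder: {}
Union (resolvent): {} (empty clause)
Resolvent has 0 literal(s).

0


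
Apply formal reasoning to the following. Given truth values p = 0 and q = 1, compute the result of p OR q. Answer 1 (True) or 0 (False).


p = 0, q = 1
Operation: p OR q
Evaluate: 0 OR 1 = 1

1


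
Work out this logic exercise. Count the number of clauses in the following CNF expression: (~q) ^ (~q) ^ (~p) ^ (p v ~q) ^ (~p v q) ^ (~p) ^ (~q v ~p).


A CNF formula is a conjunction of clauses.
Clauses are separated by ^.
Counting the conjuncts: 7 clauses.

7


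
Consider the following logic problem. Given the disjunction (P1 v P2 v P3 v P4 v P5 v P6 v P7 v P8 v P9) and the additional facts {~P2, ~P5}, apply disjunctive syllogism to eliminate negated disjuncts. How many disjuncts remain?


Original disjuncts (9): P1, P2, P3, P4, P5, P6, P7, P8, P9
Negated (eliminate): ~P2, ~P5
Remaining disjuncts: P1, P3, P4, P6, P7, P8, P9
Count = 9 - 2 = 7

7


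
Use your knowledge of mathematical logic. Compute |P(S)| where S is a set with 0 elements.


The power set of a set with n elements has 2^n elements.
|P(S)| = 2^0 = 1

1


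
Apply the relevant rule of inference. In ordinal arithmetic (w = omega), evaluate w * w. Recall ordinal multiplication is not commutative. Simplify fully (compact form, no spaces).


Compute w * w.
Ordinal * is associative and left-distributive over +, but NOT commutative; for finite n>1, n*w = w but w*n stays w*n.
w * w = w^2 by definition.
Result = w^2

w^2


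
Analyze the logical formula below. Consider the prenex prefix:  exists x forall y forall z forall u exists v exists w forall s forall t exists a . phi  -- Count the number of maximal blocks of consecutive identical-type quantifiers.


Quantifier-type sequence: E A A A E E A A E  (A=forall, E=exists)
Group into maximal same-type runs:
  Ex1 | Ax3 | Ex2 | Ax2 | Ex1
Number of blocks = 5

5


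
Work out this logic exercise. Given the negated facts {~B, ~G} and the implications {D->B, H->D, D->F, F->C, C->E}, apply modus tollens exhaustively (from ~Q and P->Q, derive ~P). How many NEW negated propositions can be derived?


Initial negated facts: {~B, ~G}
Apply modus tollens to closure:
  ~B and D->B  =>  ~D
  ~D and H->D  =>  ~H
Final negated: {~B, ~D, ~G, ~H}
New negations: {~D, ~H}
Count = 2

2


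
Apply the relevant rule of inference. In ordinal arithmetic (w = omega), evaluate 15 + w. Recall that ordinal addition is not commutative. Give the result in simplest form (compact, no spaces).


Compute 15 + w.
Ordinal + is associative but NOT commutative; for finite n>0, n + w = w but w + n stays w+n.
Any finite left addend is absorbed by w on the right: 15 + w = w.
Result = w

w


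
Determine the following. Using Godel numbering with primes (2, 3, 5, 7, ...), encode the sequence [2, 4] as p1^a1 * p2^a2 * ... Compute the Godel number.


Encode each element as an exponent of the corresponding prime:
  2^2 = 4
  3^4 = 81
Product = 4 * 81 = 324

324


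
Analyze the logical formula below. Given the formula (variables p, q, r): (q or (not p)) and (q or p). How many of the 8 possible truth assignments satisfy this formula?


Evaluate all 8 assignments for p, q, r:
p=0, q=0, r=0: 0
p=0, q=0, r=1: 0
p=0, q=1, r=0: 1
p=0, q=1, r=1: 1
p=1, q=0, r=0: 0
p=1, q=0, r=1: 0
p=1, q=1, r=0: 1
p=1, q=1, r=1: 1
Satisfying count = 4

4


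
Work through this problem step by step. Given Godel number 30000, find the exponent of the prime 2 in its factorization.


Factorize 30000 by dividing by 2 repeatedly.
Division steps: 2 divides 30000 exactly 4 time(s).
Exponent of 2 = 4

4


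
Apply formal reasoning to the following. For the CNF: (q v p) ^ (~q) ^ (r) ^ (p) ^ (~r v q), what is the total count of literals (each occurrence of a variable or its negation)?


Counting literals in each clause:
Clause 1: 2 literal(s)
Clause 2: 1 literal(s)
Clause 3: 1 literal(s)
Clause 4: 1 literal(s)
Clause 5: 2 literal(s)
Total = 7

7


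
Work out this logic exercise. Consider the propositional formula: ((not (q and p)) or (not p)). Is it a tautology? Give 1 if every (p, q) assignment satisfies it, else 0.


Check all 4 assignments:
p=0, q=0: 1
p=0, q=1: 1
p=1, q=0: 1
p=1, q=1: 0
Satisfying count = 3/4.
Tautology iff count = 4: no.

0


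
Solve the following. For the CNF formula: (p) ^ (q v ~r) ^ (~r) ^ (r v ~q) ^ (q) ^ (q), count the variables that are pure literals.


Check each variable for pure literal status:
p: pure positive
q: mixed (not pure)
r: mixed (not pure)
Pure literal count = 1

1


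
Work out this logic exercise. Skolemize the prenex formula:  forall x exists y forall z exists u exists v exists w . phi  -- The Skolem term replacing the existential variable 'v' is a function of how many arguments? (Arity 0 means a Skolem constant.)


Quantifier prefix: forall x exists y forall z exists u exists v exists w
'v' is existentially quantified at position 5.
Universal variables preceding it: x, z
Skolem function arity = 2

2


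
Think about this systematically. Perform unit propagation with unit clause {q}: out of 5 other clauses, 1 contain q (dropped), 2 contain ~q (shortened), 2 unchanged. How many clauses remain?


Satisfied (removed): 1
Shortened (remain): 2
Unchanged (remain): 2
Remaining = 2 + 2 = 4

4


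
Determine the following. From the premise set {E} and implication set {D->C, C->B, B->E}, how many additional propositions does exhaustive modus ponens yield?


Initial facts: {E}
Apply modus ponens to closure:
  (no implication fires)
Final known: {E}
New propositions: {(none)}
Count = 0

0


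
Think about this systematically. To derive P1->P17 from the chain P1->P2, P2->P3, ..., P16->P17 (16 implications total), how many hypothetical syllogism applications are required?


With 16 implications in a chain connecting 17 propositions:
P1->P2, P2->P3, ..., P16->P17
Steps needed = (number of implications) - 1 = 16 - 1 = 15

15


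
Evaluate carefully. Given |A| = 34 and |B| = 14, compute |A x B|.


The Cartesian product A x B contains all ordered pairs (a, b).
|A x B| = |A| * |B| = 34 * 14 = 476

476


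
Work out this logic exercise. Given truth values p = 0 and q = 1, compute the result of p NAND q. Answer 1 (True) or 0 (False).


p = 0, q = 1
Operation: p NAND q
Evaluate: 0 NAND 1 = 1

1


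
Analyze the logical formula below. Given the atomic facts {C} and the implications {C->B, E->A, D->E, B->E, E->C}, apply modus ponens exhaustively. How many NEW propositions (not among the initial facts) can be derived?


Initial facts: {C}
Apply modus ponens to closure:
  C and C->B  =>  B
  B and B->E  =>  E
  E and E->A  =>  A
Final known: {A, B, C, E}
New propositions: {A, B, E}
Count = 3

3


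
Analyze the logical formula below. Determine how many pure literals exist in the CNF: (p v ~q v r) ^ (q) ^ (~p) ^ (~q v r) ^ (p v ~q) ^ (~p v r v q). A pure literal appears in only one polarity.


Check each variable for pure literal status:
p: mixed (not pure)
q: mixed (not pure)
r: pure positive
Pure literal count = 1

1


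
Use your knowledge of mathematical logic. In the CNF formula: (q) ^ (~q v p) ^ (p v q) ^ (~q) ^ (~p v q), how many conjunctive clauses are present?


A CNF formula is a conjunction of clauses.
Clauses are separated by ^.
Counting the conjuncts: 5 clauses.

5


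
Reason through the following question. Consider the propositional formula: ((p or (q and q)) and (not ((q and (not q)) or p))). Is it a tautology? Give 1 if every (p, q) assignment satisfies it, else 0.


Check all 4 assignments:
p=0, q=0: 0
p=0, q=1: 1
p=1, q=0: 0
p=1, q=1: 0
Satisfying count = 1/4.
Tautology iff count = 4: no.

0


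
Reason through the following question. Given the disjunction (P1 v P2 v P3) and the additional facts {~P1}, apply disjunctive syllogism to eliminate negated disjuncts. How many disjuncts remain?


Original disjuncts (3): P1, P2, P3
Negated (eliminate): ~P1
Remaining disjuncts: P2, P3
Count = 3 - 1 = 2

2


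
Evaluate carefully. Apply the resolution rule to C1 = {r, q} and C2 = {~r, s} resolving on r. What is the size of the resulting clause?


Remove r from C1 and ~r from C2.
C1 remainder: {q}
C2 remainder: {s}
Union (resolvent): {q, s}
Resolvent has 2 literal(s).

2
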